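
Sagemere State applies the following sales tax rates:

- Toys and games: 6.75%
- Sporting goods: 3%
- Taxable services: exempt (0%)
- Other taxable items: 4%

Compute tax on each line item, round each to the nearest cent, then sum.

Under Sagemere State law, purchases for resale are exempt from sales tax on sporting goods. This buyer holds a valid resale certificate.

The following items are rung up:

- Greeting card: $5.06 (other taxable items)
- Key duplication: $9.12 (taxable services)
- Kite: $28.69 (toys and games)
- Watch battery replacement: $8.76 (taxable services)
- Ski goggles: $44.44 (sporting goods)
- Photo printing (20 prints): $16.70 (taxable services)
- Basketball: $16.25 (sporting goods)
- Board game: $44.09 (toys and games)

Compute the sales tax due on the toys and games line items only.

$4.92

Kite $28.69: toys and games → 6.75% → $1.94
Board game $44.09: toys and games → 6.75% → $2.98
Tax on toys and games = $1.94 + $2.98 = $4.92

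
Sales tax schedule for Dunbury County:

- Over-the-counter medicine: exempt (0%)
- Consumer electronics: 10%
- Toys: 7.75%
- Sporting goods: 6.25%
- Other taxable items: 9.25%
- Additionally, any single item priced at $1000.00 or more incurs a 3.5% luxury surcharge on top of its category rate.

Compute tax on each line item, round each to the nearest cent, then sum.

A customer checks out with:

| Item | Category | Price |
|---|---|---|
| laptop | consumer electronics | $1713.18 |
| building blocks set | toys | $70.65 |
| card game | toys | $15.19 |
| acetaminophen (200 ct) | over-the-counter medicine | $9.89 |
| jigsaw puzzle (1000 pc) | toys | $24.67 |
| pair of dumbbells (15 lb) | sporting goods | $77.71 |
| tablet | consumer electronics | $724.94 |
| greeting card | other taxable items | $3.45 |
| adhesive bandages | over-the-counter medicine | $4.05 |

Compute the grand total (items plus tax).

$2961.25

Laptop $1713.18: consumer electronics → 10% + 3.5% surcharge = 13.5% → $231.28
Building blocks set $70.65: toys → 7.75% → $5.48
Card game $15.19: toys → 7.75% → $1.18
Acetaminophen (200 ct) $9.89: over-the-counter medicine → 0% → $0.00
Jigsaw puzzle (1000 pc) $24.67: toys → 7.75% → $1.91
Pair of dumbbells (15 lb) $77.71: sporting goods → 6.25% → $4.86
Tablet $724.94: consumer electronics → 10% → $72.49
Greeting card $3.45: other taxable items → 9.25% → $0.32
Adhesive bandages $4.05: over-the-counter medicine → 0% → $0.00
Subtotal = $2643.73; tax = $317.52; total due = $2961.25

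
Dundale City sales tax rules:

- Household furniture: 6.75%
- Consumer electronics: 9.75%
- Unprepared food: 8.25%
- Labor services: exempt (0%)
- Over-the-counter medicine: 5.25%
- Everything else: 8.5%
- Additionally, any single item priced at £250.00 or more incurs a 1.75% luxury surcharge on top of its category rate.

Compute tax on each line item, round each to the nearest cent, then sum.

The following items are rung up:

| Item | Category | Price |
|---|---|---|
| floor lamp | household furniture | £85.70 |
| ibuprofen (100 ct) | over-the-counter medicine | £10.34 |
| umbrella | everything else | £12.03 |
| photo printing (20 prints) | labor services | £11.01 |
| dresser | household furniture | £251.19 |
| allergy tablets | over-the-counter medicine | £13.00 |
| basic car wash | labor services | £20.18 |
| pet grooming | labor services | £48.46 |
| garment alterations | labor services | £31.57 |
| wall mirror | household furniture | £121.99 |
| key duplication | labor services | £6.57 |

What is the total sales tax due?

Floor lamp £85.70: household furniture → 6.75% → £5.78
Ibuprofen (100 ct) £10.34: over-the-counter medicine → 5.25% → £0.54
Umbrella £12.03: everything else → 8.5% → £1.02
Photo printing (20 prints) £11.01: labor services → 0% → £0.00
Dresser £251.19: household furniture → 6.75% + 1.75% surcharge = 8.5% → £21.35
Allergy tablets £13.00: over-the-counter medicine → 5.25% → £0.68
Basic car wash £20.18: labor services → 0% → £0.00
Pet grooming £48.46: labor services → 0% → £0.00
Garment alterations £31.57: labor services → 0% → £0.00
Wall mirror £121.99: household furniture → 6.75% → £8.23
Key duplication £6.57: labor services → 0% → £0.00
Total tax = £5.78 + £0.54 + £1.02 + £21.35 + £0.68 + £8.23 = £37.60

£37.60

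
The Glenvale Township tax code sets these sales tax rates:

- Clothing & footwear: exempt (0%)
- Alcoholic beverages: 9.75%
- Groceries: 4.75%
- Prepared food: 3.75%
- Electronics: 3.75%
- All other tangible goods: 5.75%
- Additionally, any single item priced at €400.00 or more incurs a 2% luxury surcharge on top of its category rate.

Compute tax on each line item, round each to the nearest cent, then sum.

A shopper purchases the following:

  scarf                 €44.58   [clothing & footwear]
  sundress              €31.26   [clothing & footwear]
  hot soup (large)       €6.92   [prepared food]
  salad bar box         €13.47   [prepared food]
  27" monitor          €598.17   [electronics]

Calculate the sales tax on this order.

Scarf €44.58: clothing & footwear → 0% → €0.00
Sundress €31.26: clothing & footwear → 0% → €0.00
Hot soup (large) €6.92: prepared food → 3.75% → €0.26
Salad bar box €13.47: prepared food → 3.75% → €0.51
27" monitor €598.17: electronics → 3.75% + 2% surcharge = 5.75% → €34.39
Total tax = €0.26 + €0.51 + €34.39 = €35.16

€35.16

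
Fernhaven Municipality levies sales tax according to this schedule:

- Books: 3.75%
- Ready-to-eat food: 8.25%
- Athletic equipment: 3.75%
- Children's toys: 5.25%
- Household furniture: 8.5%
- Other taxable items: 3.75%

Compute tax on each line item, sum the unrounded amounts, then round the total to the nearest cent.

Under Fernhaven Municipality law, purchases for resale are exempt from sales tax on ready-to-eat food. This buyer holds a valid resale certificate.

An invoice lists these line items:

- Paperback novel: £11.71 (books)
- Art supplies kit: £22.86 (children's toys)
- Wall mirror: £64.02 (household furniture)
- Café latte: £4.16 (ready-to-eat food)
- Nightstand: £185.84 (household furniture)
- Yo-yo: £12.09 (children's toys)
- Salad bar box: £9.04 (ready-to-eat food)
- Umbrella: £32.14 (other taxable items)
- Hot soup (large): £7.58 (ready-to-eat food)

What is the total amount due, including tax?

Paperback novel £11.71: books → 3.75% → £0.439125
Art supplies kit £22.86: children's toys → 5.25% → £1.20015
Wall mirror £64.02: household furniture → 8.5% → £5.4417
Café latte £4.16: ready-to-eat food, buyer-exempt → 0% → £0.00
Nightstand £185.84: household furniture → 8.5% → £15.7964
Yo-yo £12.09: children's toys → 5.25% → £0.634725
Salad bar box £9.04: ready-to-eat food, buyer-exempt → 0% → £0.00
Umbrella £32.14: other taxable items → 3.75% → £1.20525
Hot soup (large) £7.58: ready-to-eat food, buyer-exempt → 0% → £0.00
Subtotal = £349.44; unrounded tax = £24.71735 → £24.72; total due = £374.16

£374.16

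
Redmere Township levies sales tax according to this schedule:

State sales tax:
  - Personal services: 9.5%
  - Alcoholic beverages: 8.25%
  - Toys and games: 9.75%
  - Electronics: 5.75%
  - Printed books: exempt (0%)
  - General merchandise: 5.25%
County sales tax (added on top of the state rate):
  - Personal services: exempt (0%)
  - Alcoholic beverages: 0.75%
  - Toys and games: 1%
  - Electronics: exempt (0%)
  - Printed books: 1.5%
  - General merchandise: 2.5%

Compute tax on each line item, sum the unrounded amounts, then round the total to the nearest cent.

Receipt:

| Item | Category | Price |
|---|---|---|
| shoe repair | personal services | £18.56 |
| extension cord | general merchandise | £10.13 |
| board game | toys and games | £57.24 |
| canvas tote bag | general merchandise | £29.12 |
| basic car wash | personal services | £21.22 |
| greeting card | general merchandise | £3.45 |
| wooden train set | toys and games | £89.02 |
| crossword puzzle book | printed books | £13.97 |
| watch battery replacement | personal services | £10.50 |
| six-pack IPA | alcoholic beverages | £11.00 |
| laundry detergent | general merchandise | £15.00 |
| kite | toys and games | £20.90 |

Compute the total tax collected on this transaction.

Shoe repair £18.56: personal services → 9.5% + 0% county = 9.5% → £1.7632
Extension cord £10.13: general merchandise → 5.25% + 2.5% county = 7.75% → £0.785075
Board game £57.24: toys and games → 9.75% + 1% county = 10.75% → £6.1533
Canvas tote bag £29.12: general merchandise → 5.25% + 2.5% county = 7.75% → £2.2568
Basic car wash £21.22: personal services → 9.5% + 0% county = 9.5% → £2.0159
Greeting card £3.45: general merchandise → 5.25% + 2.5% county = 7.75% → £0.267375
Wooden train set £89.02: toys and games → 9.75% + 1% county = 10.75% → £9.56965
Crossword puzzle book £13.97: printed books → 0% + 1.5% county = 1.5% → £0.20955
Watch battery replacement £10.50: personal services → 9.5% + 0% county = 9.5% → £0.9975
Six-pack IPA £11.00: alcoholic beverages → 8.25% + 0.75% county = 9% → £0.99
Laundry detergent £15.00: general merchandise → 5.25% + 2.5% county = 7.75% → £1.1625
Kite £20.90: toys and games → 9.75% + 1% county = 10.75% → £2.24675
Unrounded tax sum = £28.4176 → £28.42

£28.42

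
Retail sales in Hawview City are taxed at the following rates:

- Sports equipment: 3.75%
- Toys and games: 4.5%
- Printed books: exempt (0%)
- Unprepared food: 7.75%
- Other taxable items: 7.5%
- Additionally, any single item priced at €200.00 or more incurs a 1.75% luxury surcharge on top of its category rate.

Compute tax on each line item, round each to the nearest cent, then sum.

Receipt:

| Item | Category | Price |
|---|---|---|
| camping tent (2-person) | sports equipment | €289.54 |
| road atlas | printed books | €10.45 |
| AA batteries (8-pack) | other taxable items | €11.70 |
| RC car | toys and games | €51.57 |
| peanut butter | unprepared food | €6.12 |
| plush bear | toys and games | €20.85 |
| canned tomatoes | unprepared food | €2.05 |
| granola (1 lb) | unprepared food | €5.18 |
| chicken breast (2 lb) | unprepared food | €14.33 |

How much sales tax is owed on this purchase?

Camping tent (2-person) €289.54: sports equipment → 3.75% + 1.75% surcharge = 5.5% → €15.92
Road atlas €10.45: printed books → 0% → €0.00
AA batteries (8-pack) €11.70: other taxable items → 7.5% → €0.88
RC car €51.57: toys and games → 4.5% → €2.32
Peanut butter €6.12: unprepared food → 7.75% → €0.47
Plush bear €20.85: toys and games → 4.5% → €0.94
Canned tomatoes €2.05: unprepared food → 7.75% → €0.16
Granola (1 lb) €5.18: unprepared food → 7.75% → €0.40
Chicken breast (2 lb) €14.33: unprepared food → 7.75% → €1.11
Total tax = €15.92 + €0.88 + €2.32 + €0.47 + €0.94 + €0.16 + €0.40 + €1.11 = €22.20

€22.20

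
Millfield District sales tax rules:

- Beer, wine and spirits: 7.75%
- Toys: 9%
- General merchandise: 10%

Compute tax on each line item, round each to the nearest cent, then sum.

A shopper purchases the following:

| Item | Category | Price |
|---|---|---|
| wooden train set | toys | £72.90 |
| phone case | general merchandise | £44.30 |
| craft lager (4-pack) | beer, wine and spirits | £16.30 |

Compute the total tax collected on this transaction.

£12.25

Wooden train set £72.90: toys → 9% → £6.56
Phone case £44.30: general merchandise → 10% → £4.43
Craft lager (4-pack) £16.30: beer, wine and spirits → 7.75% → £1.26
Total tax = £6.56 + £4.43 + £1.26 = £12.25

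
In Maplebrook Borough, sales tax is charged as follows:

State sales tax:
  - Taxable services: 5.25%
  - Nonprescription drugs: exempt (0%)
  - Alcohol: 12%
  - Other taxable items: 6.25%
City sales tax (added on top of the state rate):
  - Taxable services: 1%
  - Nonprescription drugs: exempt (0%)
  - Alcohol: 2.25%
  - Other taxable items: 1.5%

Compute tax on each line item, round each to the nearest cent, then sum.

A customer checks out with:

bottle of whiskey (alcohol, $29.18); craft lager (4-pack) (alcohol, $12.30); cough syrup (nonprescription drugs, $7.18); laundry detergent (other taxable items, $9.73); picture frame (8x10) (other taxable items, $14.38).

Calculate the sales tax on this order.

$7.77

Bottle of whiskey $29.18: alcohol → 12% + 2.25% city = 14.25% → $4.16
Craft lager (4-pack) $12.30: alcohol → 12% + 2.25% city = 14.25% → $1.75
Cough syrup $7.18: nonprescription drugs → 0% + 0% city = 0% → $0.00
Laundry detergent $9.73: other taxable items → 6.25% + 1.5% city = 7.75% → $0.75
Picture frame (8x10) $14.38: other taxable items → 6.25% + 1.5% city = 7.75% → $1.11
Total tax = $4.16 + $1.75 + $0.75 + $1.11 = $7.77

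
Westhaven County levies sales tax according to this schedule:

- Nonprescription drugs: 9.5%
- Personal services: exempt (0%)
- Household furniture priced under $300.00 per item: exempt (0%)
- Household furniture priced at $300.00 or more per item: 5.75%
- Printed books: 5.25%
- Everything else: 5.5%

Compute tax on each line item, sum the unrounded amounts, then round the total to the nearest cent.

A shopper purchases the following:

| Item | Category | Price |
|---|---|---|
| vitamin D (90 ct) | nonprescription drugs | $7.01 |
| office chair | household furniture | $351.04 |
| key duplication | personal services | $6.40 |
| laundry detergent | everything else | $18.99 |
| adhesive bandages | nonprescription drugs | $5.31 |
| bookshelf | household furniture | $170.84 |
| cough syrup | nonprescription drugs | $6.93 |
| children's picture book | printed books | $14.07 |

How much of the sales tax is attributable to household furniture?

$20.18

Office chair $351.04: household furniture, $300.00 or more → 5.75% → $20.1848
Bookshelf $170.84: household furniture, under $300.00 → 0% → $0.00
Tax on household furniture: unrounded sum = $20.1848 → $20.18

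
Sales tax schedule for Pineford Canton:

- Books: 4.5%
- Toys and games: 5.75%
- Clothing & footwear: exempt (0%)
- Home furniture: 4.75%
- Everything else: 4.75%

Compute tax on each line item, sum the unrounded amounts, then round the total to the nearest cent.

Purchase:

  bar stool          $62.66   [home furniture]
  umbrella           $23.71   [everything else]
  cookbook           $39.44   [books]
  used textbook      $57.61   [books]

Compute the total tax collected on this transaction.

$8.47

Bar stool $62.66: home furniture → 4.75% → $2.97635
Umbrella $23.71: everything else → 4.75% → $1.126225
Cookbook $39.44: books → 4.5% → $1.7748
Used textbook $57.61: books → 4.5% → $2.59245
Unrounded tax sum = $8.469825 → $8.47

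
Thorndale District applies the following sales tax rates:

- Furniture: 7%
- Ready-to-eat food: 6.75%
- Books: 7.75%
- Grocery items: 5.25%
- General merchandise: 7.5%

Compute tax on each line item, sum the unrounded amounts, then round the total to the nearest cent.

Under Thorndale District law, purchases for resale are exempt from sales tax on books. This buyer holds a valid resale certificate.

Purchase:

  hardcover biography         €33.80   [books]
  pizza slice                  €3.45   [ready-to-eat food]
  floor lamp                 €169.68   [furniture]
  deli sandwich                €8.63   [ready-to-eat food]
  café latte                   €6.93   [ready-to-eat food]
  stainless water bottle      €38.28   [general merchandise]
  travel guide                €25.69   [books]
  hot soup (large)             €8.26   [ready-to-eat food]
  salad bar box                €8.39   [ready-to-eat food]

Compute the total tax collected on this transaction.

Hardcover biography €33.80: books, buyer-exempt → 0% → €0.00
Pizza slice €3.45: ready-to-eat food → 6.75% → €0.232875
Floor lamp €169.68: furniture → 7% → €11.8776
Deli sandwich €8.63: ready-to-eat food → 6.75% → €0.582525
Café latte €6.93: ready-to-eat food → 6.75% → €0.467775
Stainless water bottle €38.28: general merchandise → 7.5% → €2.871
Travel guide €25.69: books, buyer-exempt → 0% → €0.00
Hot soup (large) €8.26: ready-to-eat food → 6.75% → €0.55755
Salad bar box €8.39: ready-to-eat food → 6.75% → €0.566325
Unrounded tax sum = €17.15565 → €17.16

€17.16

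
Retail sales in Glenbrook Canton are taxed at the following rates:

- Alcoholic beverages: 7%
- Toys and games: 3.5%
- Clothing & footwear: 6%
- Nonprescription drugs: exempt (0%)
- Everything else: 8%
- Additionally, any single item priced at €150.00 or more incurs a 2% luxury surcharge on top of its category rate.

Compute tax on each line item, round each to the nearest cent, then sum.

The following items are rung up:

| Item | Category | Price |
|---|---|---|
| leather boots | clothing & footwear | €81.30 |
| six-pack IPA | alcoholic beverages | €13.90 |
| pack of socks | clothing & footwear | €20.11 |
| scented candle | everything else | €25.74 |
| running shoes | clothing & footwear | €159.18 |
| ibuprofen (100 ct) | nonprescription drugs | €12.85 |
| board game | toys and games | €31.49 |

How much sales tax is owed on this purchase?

€22.95

Leather boots €81.30: clothing & footwear → 6% → €4.88
Six-pack IPA €13.90: alcoholic beverages → 7% → €0.97
Pack of socks €20.11: clothing & footwear → 6% → €1.21
Scented candle €25.74: everything else → 8% → €2.06
Running shoes €159.18: clothing & footwear → 6% + 2% surcharge = 8% → €12.73
Ibuprofen (100 ct) €12.85: nonprescription drugs → 0% → €0.00
Board game €31.49: toys and games → 3.5% → €1.10
Total tax = €4.88 + €0.97 + €1.21 + €2.06 + €12.73 + €1.10 = €22.95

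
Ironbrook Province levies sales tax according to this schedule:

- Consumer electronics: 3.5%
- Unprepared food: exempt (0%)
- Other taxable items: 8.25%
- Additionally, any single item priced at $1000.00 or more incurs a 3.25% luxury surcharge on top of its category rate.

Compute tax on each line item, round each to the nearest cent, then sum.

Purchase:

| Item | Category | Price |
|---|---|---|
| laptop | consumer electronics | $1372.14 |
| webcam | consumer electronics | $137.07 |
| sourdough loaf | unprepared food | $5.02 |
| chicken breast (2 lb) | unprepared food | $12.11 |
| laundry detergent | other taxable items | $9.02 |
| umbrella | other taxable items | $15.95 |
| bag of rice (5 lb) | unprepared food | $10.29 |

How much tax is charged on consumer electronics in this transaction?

$97.42

Laptop $1372.14: consumer electronics → 3.5% + 3.25% surcharge = 6.75% → $92.62
Webcam $137.07: consumer electronics → 3.5% → $4.80
Tax on consumer electronics = $92.62 + $4.80 = $97.42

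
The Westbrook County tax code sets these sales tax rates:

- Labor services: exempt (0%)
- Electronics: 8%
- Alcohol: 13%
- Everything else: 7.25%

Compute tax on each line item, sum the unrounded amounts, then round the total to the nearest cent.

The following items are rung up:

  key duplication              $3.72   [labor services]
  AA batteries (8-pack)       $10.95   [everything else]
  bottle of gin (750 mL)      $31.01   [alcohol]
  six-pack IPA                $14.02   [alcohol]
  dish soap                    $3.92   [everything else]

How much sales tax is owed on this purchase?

$6.93

Key duplication $3.72: labor services → 0% → $0.00
AA batteries (8-pack) $10.95: everything else → 7.25% → $0.793875
Bottle of gin (750 mL) $31.01: alcohol → 13% → $4.0313
Six-pack IPA $14.02: alcohol → 13% → $1.8226
Dish soap $3.92: everything else → 7.25% → $0.2842
Unrounded tax sum = $6.931975 → $6.93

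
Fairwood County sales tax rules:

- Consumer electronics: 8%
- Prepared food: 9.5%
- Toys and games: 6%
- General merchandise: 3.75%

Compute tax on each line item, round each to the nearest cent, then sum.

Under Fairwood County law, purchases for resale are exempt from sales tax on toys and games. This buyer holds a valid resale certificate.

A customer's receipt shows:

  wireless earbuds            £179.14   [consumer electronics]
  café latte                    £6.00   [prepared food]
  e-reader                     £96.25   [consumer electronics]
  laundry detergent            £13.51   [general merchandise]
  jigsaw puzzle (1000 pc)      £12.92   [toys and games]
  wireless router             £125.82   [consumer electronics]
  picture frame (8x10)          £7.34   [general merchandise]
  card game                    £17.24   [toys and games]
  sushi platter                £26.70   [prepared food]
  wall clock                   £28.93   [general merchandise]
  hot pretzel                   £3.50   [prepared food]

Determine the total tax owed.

Wireless earbuds £179.14: consumer electronics → 8% → £14.33
Café latte £6.00: prepared food → 9.5% → £0.57
E-reader £96.25: consumer electronics → 8% → £7.70
Laundry detergent £13.51: general merchandise → 3.75% → £0.51
Jigsaw puzzle (1000 pc) £12.92: toys and games, buyer-exempt → 0% → £0.00
Wireless router £125.82: consumer electronics → 8% → £10.07
Picture frame (8x10) £7.34: general merchandise → 3.75% → £0.28
Card game £17.24: toys and games, buyer-exempt → 0% → £0.00
Sushi platter £26.70: prepared food → 9.5% → £2.54
Wall clock £28.93: general merchandise → 3.75% → £1.08
Hot pretzel £3.50: prepared food → 9.5% → £0.33
Total tax = £14.33 + £0.57 + £7.70 + £0.51 + £10.07 + £0.28 + £2.54 + £1.08 + £0.33 = £37.41

£37.41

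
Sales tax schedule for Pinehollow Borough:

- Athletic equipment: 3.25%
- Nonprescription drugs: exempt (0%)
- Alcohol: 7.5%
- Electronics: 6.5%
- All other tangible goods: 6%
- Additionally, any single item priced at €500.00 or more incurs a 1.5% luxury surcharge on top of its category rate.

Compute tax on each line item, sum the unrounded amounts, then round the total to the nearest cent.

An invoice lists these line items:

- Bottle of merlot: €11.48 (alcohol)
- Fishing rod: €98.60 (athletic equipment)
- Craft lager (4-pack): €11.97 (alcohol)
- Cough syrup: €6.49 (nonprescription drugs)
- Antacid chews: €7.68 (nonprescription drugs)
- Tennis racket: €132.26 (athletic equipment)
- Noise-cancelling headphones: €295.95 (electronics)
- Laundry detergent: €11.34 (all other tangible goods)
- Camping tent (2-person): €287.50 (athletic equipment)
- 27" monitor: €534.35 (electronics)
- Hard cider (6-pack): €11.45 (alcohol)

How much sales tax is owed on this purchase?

Bottle of merlot €11.48: alcohol → 7.5% → €0.861
Fishing rod €98.60: athletic equipment → 3.25% → €3.2045
Craft lager (4-pack) €11.97: alcohol → 7.5% → €0.89775
Cough syrup €6.49: nonprescription drugs → 0% → €0.00
Antacid chews €7.68: nonprescription drugs → 0% → €0.00
Tennis racket €132.26: athletic equipment → 3.25% → €4.29845
Noise-cancelling headphones €295.95: electronics → 6.5% → €19.23675
Laundry detergent €11.34: all other tangible goods → 6% → €0.6804
Camping tent (2-person) €287.50: athletic equipment → 3.25% → €9.34375
27" monitor €534.35: electronics → 6.5% + 1.5% surcharge = 8% → €42.748
Hard cider (6-pack) €11.45: alcohol → 7.5% → €0.85875
Unrounded tax sum = €82.12935 → €82.13

€82.13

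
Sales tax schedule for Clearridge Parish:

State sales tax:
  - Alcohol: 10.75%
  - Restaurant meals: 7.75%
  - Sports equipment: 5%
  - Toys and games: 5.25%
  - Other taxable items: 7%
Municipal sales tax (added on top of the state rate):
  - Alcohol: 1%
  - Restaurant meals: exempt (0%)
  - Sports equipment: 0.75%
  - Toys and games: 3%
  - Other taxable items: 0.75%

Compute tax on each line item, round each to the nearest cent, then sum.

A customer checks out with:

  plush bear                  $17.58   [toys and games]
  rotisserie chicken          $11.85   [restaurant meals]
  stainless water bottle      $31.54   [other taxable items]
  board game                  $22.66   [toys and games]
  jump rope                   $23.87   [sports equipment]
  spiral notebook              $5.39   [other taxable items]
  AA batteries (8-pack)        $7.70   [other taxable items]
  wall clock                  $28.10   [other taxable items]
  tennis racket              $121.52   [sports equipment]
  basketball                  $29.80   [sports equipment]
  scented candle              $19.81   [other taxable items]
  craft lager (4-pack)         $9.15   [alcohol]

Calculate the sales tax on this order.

Plush bear $17.58: toys and games → 5.25% + 3% municipal = 8.25% → $1.45
Rotisserie chicken $11.85: restaurant meals → 7.75% + 0% municipal = 7.75% → $0.92
Stainless water bottle $31.54: other taxable items → 7% + 0.75% municipal = 7.75% → $2.44
Board game $22.66: toys and games → 5.25% + 3% municipal = 8.25% → $1.87
Jump rope $23.87: sports equipment → 5% + 0.75% municipal = 5.75% → $1.37
Spiral notebook $5.39: other taxable items → 7% + 0.75% municipal = 7.75% → $0.42
AA batteries (8-pack) $7.70: other taxable items → 7% + 0.75% municipal = 7.75% → $0.60
Wall clock $28.10: other taxable items → 7% + 0.75% municipal = 7.75% → $2.18
Tennis racket $121.52: sports equipment → 5% + 0.75% municipal = 5.75% → $6.99
Basketball $29.80: sports equipment → 5% + 0.75% municipal = 5.75% → $1.71
Scented candle $19.81: other taxable items → 7% + 0.75% municipal = 7.75% → $1.54
Craft lager (4-pack) $9.15: alcohol → 10.75% + 1% municipal = 11.75% → $1.08
Total tax = $1.45 + $0.92 + $2.44 + $1.87 + $1.37 + $0.42 + $0.60 + $2.18 + $6.99 + $1.71 + $1.54 + $1.08 = $22.57

$22.57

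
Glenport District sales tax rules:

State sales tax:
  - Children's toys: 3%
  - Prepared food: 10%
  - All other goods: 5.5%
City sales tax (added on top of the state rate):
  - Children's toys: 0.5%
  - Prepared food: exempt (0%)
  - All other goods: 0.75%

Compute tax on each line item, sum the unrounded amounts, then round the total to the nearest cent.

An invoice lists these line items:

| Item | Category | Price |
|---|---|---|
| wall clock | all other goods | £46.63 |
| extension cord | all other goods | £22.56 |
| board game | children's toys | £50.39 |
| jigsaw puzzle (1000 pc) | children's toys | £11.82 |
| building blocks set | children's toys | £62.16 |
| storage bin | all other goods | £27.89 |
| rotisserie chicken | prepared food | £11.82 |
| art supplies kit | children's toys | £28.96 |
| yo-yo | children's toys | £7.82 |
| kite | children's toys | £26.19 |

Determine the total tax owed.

£13.81

Wall clock £46.63: all other goods → 5.5% + 0.75% city = 6.25% → £2.914375
Extension cord £22.56: all other goods → 5.5% + 0.75% city = 6.25% → £1.41
Board game £50.39: children's toys → 3% + 0.5% city = 3.5% → £1.76365
Jigsaw puzzle (1000 pc) £11.82: children's toys → 3% + 0.5% city = 3.5% → £0.4137
Building blocks set £62.16: children's toys → 3% + 0.5% city = 3.5% → £2.1756
Storage bin £27.89: all other goods → 5.5% + 0.75% city = 6.25% → £1.743125
Rotisserie chicken £11.82: prepared food → 10% + 0% city = 10% → £1.182
Art supplies kit £28.96: children's toys → 3% + 0.5% city = 3.5% → £1.0136
Yo-yo £7.82: children's toys → 3% + 0.5% city = 3.5% → £0.2737
Kite £26.19: children's toys → 3% + 0.5% city = 3.5% → £0.91665
Unrounded tax sum = £13.8064 → £13.81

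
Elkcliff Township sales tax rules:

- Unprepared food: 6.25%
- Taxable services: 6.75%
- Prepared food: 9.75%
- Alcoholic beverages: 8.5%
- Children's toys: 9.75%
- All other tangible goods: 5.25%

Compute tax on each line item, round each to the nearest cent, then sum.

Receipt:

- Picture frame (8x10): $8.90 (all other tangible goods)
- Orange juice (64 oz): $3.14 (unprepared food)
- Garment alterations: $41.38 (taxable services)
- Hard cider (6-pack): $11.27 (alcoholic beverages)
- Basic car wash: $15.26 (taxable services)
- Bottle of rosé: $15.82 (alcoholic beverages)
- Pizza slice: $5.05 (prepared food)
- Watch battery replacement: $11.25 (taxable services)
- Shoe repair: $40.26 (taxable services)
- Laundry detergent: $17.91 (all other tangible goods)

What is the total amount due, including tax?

$181.94

Picture frame (8x10) $8.90: all other tangible goods → 5.25% → $0.47
Orange juice (64 oz) $3.14: unprepared food → 6.25% → $0.20
Garment alterations $41.38: taxable services → 6.75% → $2.79
Hard cider (6-pack) $11.27: alcoholic beverages → 8.5% → $0.96
Basic car wash $15.26: taxable services → 6.75% → $1.03
Bottle of rosé $15.82: alcoholic beverages → 8.5% → $1.34
Pizza slice $5.05: prepared food → 9.75% → $0.49
Watch battery replacement $11.25: taxable services → 6.75% → $0.76
Shoe repair $40.26: taxable services → 6.75% → $2.72
Laundry detergent $17.91: all other tangible goods → 5.25% → $0.94
Subtotal = $170.24; tax = $11.70; total due = $181.94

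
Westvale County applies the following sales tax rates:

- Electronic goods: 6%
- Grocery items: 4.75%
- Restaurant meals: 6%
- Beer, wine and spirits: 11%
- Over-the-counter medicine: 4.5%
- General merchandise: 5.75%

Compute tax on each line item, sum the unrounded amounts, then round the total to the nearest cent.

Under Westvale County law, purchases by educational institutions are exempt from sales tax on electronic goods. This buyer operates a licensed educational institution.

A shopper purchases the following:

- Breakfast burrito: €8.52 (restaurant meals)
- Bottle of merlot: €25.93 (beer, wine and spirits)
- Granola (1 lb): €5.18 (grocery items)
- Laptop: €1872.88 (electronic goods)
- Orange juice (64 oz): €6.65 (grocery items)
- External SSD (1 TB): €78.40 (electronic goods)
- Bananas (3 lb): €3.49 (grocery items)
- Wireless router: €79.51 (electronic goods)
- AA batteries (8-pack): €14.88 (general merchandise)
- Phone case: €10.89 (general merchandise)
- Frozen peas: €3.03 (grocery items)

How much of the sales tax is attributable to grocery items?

Granola (1 lb) €5.18: grocery items → 4.75% → €0.24605
Orange juice (64 oz) €6.65: grocery items → 4.75% → €0.315875
Bananas (3 lb) €3.49: grocery items → 4.75% → €0.165775
Frozen peas €3.03: grocery items → 4.75% → €0.143925
Tax on grocery items: unrounded sum = €0.871625 → €0.87

€0.87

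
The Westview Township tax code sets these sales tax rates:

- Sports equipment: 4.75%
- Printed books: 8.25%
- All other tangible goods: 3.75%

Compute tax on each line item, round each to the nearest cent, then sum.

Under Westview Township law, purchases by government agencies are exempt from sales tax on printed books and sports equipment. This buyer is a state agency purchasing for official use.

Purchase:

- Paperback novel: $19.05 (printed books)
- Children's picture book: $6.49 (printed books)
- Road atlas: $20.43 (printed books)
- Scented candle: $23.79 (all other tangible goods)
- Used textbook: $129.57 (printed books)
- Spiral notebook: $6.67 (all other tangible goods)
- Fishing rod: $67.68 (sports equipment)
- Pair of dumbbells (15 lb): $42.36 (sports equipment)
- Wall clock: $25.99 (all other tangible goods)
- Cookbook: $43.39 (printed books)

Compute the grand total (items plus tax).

$387.53

Paperback novel $19.05: printed books, buyer-exempt → 0% → $0.00
Children's picture book $6.49: printed books, buyer-exempt → 0% → $0.00
Road atlas $20.43: printed books, buyer-exempt → 0% → $0.00
Scented candle $23.79: all other tangible goods → 3.75% → $0.89
Used textbook $129.57: printed books, buyer-exempt → 0% → $0.00
Spiral notebook $6.67: all other tangible goods → 3.75% → $0.25
Fishing rod $67.68: sports equipment, buyer-exempt → 0% → $0.00
Pair of dumbbells (15 lb) $42.36: sports equipment, buyer-exempt → 0% → $0.00
Wall clock $25.99: all other tangible goods → 3.75% → $0.97
Cookbook $43.39: printed books, buyer-exempt → 0% → $0.00
Subtotal = $385.42; tax = $2.11; total due = $387.53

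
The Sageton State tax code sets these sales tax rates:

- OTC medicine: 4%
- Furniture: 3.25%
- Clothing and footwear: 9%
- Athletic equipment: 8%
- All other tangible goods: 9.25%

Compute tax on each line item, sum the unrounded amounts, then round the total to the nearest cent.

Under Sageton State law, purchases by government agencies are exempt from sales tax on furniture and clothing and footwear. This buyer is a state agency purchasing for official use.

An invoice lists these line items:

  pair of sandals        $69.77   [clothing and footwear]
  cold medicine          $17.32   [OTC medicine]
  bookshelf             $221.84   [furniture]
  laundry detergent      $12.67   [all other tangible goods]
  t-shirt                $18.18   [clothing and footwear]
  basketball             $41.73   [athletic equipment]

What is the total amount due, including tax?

Pair of sandals $69.77: clothing and footwear, buyer-exempt → 0% → $0.00
Cold medicine $17.32: OTC medicine → 4% → $0.6928
Bookshelf $221.84: furniture, buyer-exempt → 0% → $0.00
Laundry detergent $12.67: all other tangible goods → 9.25% → $1.171975
T-shirt $18.18: clothing and footwear, buyer-exempt → 0% → $0.00
Basketball $41.73: athletic equipment → 8% → $3.3384
Subtotal = $381.51; unrounded tax = $5.203175 → $5.20; total due = $386.71

$386.71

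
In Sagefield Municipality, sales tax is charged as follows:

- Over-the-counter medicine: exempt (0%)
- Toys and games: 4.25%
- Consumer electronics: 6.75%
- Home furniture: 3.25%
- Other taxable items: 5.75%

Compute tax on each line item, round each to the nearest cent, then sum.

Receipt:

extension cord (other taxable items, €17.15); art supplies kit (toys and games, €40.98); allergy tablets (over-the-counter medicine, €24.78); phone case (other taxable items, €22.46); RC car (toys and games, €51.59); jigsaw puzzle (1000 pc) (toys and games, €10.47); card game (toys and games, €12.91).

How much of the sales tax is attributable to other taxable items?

€2.28

Extension cord €17.15: other taxable items → 5.75% → €0.99
Phone case €22.46: other taxable items → 5.75% → €1.29
Tax on other taxable items = €0.99 + €1.29 = €2.28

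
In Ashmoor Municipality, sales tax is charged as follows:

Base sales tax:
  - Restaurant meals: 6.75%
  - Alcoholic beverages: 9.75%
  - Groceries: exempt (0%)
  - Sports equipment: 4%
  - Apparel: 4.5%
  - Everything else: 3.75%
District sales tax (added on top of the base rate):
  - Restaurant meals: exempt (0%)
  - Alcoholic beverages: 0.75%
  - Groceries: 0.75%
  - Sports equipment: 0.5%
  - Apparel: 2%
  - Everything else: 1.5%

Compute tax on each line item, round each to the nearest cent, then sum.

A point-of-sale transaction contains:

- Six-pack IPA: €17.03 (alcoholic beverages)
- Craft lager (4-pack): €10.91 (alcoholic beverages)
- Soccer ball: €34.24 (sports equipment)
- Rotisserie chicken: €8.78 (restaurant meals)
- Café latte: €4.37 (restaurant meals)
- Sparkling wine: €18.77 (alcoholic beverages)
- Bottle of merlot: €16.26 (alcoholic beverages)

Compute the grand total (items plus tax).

€119.40

Six-pack IPA €17.03: alcoholic beverages → 9.75% + 0.75% district = 10.5% → €1.79
Craft lager (4-pack) €10.91: alcoholic beverages → 9.75% + 0.75% district = 10.5% → €1.15
Soccer ball €34.24: sports equipment → 4% + 0.5% district = 4.5% → €1.54
Rotisserie chicken €8.78: restaurant meals → 6.75% + 0% district = 6.75% → €0.59
Café latte €4.37: restaurant meals → 6.75% + 0% district = 6.75% → €0.29
Sparkling wine €18.77: alcoholic beverages → 9.75% + 0.75% district = 10.5% → €1.97
Bottle of merlot €16.26: alcoholic beverages → 9.75% + 0.75% district = 10.5% → €1.71
Subtotal = €110.36; tax = €9.04; total due = €119.40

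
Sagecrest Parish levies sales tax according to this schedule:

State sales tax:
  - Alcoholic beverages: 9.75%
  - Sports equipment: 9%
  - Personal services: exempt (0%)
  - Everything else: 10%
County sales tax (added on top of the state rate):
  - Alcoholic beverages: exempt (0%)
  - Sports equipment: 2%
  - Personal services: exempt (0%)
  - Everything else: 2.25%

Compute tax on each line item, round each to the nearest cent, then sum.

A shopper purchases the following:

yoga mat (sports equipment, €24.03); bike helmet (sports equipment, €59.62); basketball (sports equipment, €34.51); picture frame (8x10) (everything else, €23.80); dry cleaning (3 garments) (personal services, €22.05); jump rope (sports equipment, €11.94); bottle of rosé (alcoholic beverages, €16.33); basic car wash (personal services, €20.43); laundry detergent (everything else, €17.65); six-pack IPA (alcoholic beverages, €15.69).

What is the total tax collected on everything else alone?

Picture frame (8x10) €23.80: everything else → 10% + 2.25% county = 12.25% → €2.92
Laundry detergent €17.65: everything else → 10% + 2.25% county = 12.25% → €2.16
Tax on everything else = €2.92 + €2.16 = €5.08

€5.08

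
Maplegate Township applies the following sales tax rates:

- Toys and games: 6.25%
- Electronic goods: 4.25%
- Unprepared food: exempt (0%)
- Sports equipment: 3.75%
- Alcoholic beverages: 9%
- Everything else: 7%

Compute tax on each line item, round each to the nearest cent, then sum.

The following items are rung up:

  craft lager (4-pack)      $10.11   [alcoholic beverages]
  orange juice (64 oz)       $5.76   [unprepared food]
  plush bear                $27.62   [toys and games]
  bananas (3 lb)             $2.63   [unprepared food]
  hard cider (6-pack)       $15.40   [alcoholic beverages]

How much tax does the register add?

$4.03

Craft lager (4-pack) $10.11: alcoholic beverages → 9% → $0.91
Orange juice (64 oz) $5.76: unprepared food → 0% → $0.00
Plush bear $27.62: toys and games → 6.25% → $1.73
Bananas (3 lb) $2.63: unprepared food → 0% → $0.00
Hard cider (6-pack) $15.40: alcoholic beverages → 9% → $1.39
Total tax = $0.91 + $1.73 + $1.39 = $4.03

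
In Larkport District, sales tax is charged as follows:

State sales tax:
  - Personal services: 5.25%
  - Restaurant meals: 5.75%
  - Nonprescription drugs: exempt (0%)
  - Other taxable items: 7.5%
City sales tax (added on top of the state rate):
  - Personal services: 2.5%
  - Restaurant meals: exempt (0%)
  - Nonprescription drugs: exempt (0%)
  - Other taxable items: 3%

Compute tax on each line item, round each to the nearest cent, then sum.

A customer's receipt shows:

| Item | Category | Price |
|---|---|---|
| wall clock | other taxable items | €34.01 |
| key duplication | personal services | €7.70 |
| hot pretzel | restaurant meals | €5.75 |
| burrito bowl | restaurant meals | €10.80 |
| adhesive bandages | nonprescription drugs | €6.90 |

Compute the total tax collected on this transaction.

€5.12

Wall clock €34.01: other taxable items → 7.5% + 3% city = 10.5% → €3.57
Key duplication €7.70: personal services → 5.25% + 2.5% city = 7.75% → €0.60
Hot pretzel €5.75: restaurant meals → 5.75% + 0% city = 5.75% → €0.33
Burrito bowl €10.80: restaurant meals → 5.75% + 0% city = 5.75% → €0.62
Adhesive bandages €6.90: nonprescription drugs → 0% + 0% city = 0% → €0.00
Total tax = €3.57 + €0.60 + €0.33 + €0.62 = €5.12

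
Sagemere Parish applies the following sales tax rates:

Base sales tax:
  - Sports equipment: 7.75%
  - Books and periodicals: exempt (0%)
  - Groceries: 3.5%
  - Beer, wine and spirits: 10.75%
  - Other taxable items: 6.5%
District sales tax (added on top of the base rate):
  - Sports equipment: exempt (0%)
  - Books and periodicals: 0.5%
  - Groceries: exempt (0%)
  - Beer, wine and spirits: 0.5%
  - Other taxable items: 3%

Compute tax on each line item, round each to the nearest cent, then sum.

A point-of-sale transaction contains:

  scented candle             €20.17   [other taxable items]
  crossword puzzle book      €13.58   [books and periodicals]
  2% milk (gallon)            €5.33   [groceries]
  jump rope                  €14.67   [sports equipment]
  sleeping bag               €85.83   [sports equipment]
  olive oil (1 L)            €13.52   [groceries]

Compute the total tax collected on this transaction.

€10.44

Scented candle €20.17: other taxable items → 6.5% + 3% district = 9.5% → €1.92
Crossword puzzle book €13.58: books and periodicals → 0% + 0.5% district = 0.5% → €0.07
2% milk (gallon) €5.33: groceries → 3.5% + 0% district = 3.5% → €0.19
Jump rope €14.67: sports equipment → 7.75% + 0% district = 7.75% → €1.14
Sleeping bag €85.83: sports equipment → 7.75% + 0% district = 7.75% → €6.65
Olive oil (1 L) €13.52: groceries → 3.5% + 0% district = 3.5% → €0.47
Total tax = €1.92 + €0.07 + €0.19 + €1.14 + €6.65 + €0.47 = €10.44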